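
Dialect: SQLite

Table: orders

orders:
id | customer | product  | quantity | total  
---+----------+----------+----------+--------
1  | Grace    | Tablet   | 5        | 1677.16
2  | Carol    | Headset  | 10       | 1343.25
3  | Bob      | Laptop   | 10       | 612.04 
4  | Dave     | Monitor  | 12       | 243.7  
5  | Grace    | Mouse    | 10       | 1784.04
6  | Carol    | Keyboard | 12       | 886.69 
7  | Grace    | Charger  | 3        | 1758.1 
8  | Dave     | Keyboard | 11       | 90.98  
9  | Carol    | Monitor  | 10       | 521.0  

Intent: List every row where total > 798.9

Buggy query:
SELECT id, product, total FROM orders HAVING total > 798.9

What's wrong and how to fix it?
Bug: HAVING filters the output of aggregation, but this query has no GROUP BY and no aggregate functions, so SQLite rejects it (HAVING clause on a non-aggregate query); the condition here is per row

Fix: Use WHERE for row-level filtering

Corrected query:
SELECT id, product, total FROM orders WHERE total > 798.9

Result:
id | product  | total  
---+----------+--------
1  | Tablet   | 1677.16
2  | Headset  | 1343.25
5  | Mouse    | 1784.04
6  | Keyboard | 886.69 
7  | Charger  | 1758.1 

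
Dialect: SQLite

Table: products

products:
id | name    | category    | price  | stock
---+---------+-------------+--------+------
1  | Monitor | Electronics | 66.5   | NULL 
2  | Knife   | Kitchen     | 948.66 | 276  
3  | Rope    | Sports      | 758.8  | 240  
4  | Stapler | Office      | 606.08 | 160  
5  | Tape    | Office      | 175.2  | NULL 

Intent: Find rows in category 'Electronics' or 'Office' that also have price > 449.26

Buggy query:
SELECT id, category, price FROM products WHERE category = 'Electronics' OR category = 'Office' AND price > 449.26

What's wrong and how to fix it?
Bug: Without parentheses, AND is evaluated before OR, so the price filter only applies to the 'Office' branch

Fix: Group the OR with parentheses (or use IN), then AND the threshold

Corrected query:
SELECT id, category, price FROM products WHERE (category = 'Electronics' OR category = 'Office') AND price > 449.26

Result:
id | category | price 
---+----------+-------
4  | Office   | 606.08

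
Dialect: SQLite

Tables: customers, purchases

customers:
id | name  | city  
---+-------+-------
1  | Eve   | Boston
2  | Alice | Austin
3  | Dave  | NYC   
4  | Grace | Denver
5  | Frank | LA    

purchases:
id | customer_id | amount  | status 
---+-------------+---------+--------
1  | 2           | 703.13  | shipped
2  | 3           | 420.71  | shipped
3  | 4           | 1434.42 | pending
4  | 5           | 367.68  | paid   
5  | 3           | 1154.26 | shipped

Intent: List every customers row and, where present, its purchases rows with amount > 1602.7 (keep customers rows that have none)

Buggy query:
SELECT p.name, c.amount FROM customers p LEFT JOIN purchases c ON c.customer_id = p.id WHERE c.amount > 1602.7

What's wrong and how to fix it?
Bug: A WHERE condition on the right-hand table after LEFT JOIN drops unmatched parents

Fix: Put 'c.amount > 1602.7' in the JOIN's ON clause instead of WHERE

Corrected query:
SELECT p.name, c.amount FROM customers p LEFT JOIN purchases c ON c.customer_id = p.id AND c.amount > 1602.7

Result:
name  | amount
------+-------
Eve   | NULL  
Alice | NULL  
Dave  | NULL  
Grace | NULL  
Frank | NULL  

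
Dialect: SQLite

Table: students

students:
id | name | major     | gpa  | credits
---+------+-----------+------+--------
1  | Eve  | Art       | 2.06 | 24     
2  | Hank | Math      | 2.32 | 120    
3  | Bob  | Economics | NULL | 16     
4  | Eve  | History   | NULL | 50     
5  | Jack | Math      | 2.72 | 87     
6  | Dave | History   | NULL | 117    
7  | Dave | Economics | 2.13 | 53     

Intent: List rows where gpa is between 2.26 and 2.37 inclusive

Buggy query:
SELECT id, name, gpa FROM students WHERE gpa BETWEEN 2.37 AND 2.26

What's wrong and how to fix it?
Bug: BETWEEN expects the lower bound first; with 2.37 AND 2.26 the range is empty

Fix: Swap the bounds so the smaller value comes first

Corrected query:
SELECT id, name, gpa FROM students WHERE gpa BETWEEN 2.26 AND 2.37

Result:
id | name | gpa 
---+------+-----
2  | Hank | 2.32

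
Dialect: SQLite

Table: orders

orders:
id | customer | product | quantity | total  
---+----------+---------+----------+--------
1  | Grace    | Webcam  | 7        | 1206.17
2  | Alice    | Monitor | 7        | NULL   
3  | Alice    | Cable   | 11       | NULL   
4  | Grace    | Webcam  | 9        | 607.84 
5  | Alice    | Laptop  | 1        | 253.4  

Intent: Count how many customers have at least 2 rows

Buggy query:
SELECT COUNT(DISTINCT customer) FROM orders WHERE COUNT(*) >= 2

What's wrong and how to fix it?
Bug: WHERE filters individual rows, not groups, so a group-level COUNT is invalid there

Fix: Group first with HAVING COUNT(*) >= 2, then COUNT the resulting groups

Corrected query:
SELECT COUNT(*) FROM (SELECT customer FROM orders GROUP BY customer HAVING COUNT(*) >= 2)

Result:
COUNT(*)
--------
2       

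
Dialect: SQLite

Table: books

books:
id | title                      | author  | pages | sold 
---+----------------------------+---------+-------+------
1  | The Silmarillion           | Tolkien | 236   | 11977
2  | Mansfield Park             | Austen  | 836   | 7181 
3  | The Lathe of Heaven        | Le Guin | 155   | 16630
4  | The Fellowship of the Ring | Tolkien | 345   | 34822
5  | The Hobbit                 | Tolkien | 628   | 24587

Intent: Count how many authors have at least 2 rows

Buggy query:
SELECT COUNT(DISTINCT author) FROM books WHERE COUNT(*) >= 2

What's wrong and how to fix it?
Bug: COUNT(*) cannot appear in WHERE; the per-group count doesn't exist yet

Fix: Group first with HAVING COUNT(*) >= 2, then COUNT the resulting groups

Corrected query:
SELECT COUNT(*) FROM (SELECT author FROM books GROUP BY author HAVING COUNT(*) >= 2)

Result:
COUNT(*)
--------
1       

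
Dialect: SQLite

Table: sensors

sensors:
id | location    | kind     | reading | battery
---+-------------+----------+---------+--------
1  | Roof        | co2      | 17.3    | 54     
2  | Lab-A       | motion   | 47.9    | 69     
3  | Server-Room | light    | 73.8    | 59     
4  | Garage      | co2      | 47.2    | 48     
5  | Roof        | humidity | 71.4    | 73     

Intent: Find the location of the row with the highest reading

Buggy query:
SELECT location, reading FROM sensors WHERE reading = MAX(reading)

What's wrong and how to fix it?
Bug: MAX(reading) is an aggregate and cannot be used directly in WHERE

Fix: Wrap MAX in a scalar subquery so WHERE compares against a single value

Corrected query:
SELECT location, reading FROM sensors WHERE reading = (SELECT MAX(reading) FROM sensors)

Result:
location    | reading
------------+--------
Server-Room | 73.8   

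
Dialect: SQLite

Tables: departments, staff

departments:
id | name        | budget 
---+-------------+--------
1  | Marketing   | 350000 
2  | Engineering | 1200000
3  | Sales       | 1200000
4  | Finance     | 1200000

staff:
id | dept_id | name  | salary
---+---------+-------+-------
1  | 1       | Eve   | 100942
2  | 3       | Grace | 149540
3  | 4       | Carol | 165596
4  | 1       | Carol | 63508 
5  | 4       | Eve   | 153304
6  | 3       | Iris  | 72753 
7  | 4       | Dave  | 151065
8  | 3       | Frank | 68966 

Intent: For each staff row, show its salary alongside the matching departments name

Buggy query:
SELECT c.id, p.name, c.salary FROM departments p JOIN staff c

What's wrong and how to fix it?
Bug: JOIN with no ON clause produces a cartesian product; every staff row pairs with every departments row

Fix: Add ON c.dept_id = p.id to the JOIN

Corrected query:
SELECT c.id, p.name, c.salary FROM departments p JOIN staff c ON c.dept_id = p.id

Result:
id | name      | salary
---+-----------+-------
1  | Marketing | 100942
2  | Sales     | 149540
3  | Finance   | 165596
4  | Marketing | 63508 
5  | Finance   | 153304
6  | Sales     | 72753 
7  | Finance   | 151065
8  | Sales     | 68966 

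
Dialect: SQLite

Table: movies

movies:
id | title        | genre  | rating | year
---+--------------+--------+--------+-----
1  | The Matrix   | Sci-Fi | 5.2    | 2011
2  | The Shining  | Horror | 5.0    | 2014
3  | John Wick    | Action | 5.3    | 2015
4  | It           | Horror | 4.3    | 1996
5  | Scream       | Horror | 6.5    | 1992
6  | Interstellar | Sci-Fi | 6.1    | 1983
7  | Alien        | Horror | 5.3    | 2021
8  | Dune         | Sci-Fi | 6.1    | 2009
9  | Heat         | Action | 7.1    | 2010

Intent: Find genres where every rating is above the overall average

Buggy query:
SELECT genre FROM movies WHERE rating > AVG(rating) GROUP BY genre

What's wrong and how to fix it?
Bug: WHERE evaluates per row before aggregation, so AVG() is unavailable

Fix: Compute the overall average in a scalar subquery and compare each group's MIN against it in HAVING

Corrected query:
SELECT genre FROM movies GROUP BY genre HAVING MIN(rating) > (SELECT AVG(rating) FROM movies)

Result:
(no rows)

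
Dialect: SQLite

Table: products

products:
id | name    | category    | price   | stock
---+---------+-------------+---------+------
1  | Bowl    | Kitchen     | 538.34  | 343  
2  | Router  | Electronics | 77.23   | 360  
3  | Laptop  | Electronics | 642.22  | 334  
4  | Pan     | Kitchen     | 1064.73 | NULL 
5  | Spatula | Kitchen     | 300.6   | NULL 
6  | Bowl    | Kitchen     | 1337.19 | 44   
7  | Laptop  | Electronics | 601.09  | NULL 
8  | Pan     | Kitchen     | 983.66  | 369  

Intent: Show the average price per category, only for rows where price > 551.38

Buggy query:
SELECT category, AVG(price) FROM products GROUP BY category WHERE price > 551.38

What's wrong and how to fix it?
Bug: WHERE cannot follow GROUP BY

Fix: Place WHERE between FROM and GROUP BY

Corrected query:
SELECT category, AVG(price) FROM products WHERE price > 551.38 GROUP BY category

Result:
category    | AVG(price) 
------------+------------
Electronics | 621.655    
Kitchen     | 1128.526667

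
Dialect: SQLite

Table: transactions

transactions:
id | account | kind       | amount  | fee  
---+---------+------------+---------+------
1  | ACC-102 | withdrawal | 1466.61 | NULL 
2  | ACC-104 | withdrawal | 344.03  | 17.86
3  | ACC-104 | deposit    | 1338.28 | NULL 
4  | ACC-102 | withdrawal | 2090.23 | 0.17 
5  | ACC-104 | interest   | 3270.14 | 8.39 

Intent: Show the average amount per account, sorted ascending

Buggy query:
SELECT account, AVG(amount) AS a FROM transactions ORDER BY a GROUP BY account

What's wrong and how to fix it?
Bug: ORDER BY appears before GROUP BY; SQL clause order requires GROUP BY first

Fix: Reorder: SELECT … FROM … GROUP BY … ORDER BY …

Corrected query:
SELECT account, AVG(amount) AS a FROM transactions GROUP BY account ORDER BY a

Result:
account | a          
--------+------------
ACC-104 | 1650.816667
ACC-102 | 1778.42    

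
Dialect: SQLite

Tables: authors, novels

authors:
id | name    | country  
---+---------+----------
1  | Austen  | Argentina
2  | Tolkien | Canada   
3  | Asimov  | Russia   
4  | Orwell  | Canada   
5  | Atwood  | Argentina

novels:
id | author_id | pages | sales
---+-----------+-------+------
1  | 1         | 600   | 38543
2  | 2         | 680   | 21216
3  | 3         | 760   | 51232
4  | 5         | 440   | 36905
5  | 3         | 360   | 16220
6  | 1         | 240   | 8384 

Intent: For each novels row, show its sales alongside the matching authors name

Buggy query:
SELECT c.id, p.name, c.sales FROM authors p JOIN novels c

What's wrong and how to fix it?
Bug: JOIN with no ON clause produces a cartesian product; every novels row pairs with every authors row

Fix: Add ON c.author_id = p.id to the JOIN

Corrected query:
SELECT c.id, p.name, c.sales FROM authors p JOIN novels c ON c.author_id = p.id

Result:
id | name    | sales
---+---------+------
1  | Austen  | 38543
2  | Tolkien | 21216
3  | Asimov  | 51232
4  | Atwood  | 36905
5  | Asimov  | 16220
6  | Austen  | 8384 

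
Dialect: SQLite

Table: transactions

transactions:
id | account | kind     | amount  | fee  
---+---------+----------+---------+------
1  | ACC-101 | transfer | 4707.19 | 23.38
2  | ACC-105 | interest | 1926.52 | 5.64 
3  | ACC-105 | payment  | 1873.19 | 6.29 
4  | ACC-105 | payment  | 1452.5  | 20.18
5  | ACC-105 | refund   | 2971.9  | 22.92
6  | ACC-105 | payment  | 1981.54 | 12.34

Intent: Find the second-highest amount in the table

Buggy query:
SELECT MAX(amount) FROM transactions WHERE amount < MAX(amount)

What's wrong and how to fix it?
Bug: The inner MAX is an aggregate inside WHERE, which is not allowed

Fix: Put the inner MAX in a scalar subquery

Corrected query:
SELECT MAX(amount) FROM transactions WHERE amount < (SELECT MAX(amount) FROM transactions)

Result:
MAX(amount)
-----------
2971.9     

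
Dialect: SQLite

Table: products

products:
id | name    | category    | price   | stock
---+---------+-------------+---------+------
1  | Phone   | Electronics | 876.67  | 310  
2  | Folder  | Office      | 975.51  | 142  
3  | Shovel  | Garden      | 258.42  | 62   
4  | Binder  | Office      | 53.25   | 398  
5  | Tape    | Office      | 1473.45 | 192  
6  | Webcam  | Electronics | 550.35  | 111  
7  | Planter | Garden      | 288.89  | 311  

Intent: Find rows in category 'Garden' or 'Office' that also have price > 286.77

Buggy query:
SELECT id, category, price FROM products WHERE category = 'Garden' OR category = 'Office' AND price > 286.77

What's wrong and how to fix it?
Bug: Without parentheses, AND is evaluated before OR, so the price filter only applies to the 'Office' branch

Fix: Group the OR with parentheses (or use IN), then AND the threshold

Corrected query:
SELECT id, category, price FROM products WHERE (category = 'Garden' OR category = 'Office') AND price > 286.77

Result:
id | category | price  
---+----------+--------
2  | Office   | 975.51 
5  | Office   | 1473.45
7  | Garden   | 288.89 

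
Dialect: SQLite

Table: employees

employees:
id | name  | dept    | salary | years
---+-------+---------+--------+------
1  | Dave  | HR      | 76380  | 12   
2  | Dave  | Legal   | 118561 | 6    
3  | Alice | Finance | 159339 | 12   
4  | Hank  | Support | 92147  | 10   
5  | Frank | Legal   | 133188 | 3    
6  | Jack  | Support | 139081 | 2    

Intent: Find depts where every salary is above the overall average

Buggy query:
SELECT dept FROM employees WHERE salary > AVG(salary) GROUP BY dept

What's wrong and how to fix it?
Bug: AVG() is an aggregate; it can't sit directly in WHERE

Fix: Use a subquery for AVG and a HAVING MIN(...) filter so the condition holds for every row in the group

Corrected query:
SELECT dept FROM employees GROUP BY dept HAVING MIN(salary) > (SELECT AVG(salary) FROM employees)

Result:
dept   
-------
Finance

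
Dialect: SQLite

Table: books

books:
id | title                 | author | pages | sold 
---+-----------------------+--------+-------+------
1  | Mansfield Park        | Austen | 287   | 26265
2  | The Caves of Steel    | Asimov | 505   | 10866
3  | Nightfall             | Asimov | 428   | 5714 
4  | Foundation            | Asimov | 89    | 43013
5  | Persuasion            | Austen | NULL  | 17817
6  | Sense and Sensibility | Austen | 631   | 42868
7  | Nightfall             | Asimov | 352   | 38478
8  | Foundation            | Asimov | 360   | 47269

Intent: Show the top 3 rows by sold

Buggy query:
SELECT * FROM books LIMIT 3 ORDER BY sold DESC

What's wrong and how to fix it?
Bug: LIMIT must come after ORDER BY

Fix: Swap the clauses: ORDER BY first, then LIMIT

Corrected query:
SELECT * FROM books ORDER BY sold DESC LIMIT 3

Result:
id | title                 | author | pages | sold 
---+-----------------------+--------+-------+------
8  | Foundation            | Asimov | 360   | 47269
4  | Foundation            | Asimov | 89    | 43013
6  | Sense and Sensibility | Austen | 631   | 42868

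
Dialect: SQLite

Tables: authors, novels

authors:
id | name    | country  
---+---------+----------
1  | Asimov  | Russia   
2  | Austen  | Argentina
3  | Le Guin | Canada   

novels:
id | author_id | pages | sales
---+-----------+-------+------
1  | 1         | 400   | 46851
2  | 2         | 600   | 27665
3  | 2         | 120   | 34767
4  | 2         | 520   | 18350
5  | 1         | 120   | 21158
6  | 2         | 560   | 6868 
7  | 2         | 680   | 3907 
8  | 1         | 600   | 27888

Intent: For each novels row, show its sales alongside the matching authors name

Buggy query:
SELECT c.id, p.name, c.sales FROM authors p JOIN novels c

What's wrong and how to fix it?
Bug: Missing join condition: each novels row is matched to all authors rows instead of just its own

Fix: Specify the join condition linking the foreign key to the parent id

Corrected query:
SELECT c.id, p.name, c.sales FROM authors p JOIN novels c ON c.author_id = p.id

Result:
id | name   | sales
---+--------+------
1  | Asimov | 46851
2  | Austen | 27665
3  | Austen | 34767
4  | Austen | 18350
5  | Asimov | 21158
6  | Austen | 6868 
7  | Austen | 3907 
8  | Asimov | 27888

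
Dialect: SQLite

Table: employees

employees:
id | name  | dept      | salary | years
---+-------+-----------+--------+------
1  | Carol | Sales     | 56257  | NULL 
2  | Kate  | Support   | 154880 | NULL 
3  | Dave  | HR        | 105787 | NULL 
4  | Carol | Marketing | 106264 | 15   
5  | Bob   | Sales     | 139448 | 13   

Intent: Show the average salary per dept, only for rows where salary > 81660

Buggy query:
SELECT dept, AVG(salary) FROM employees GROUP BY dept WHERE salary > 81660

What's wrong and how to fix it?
Bug: WHERE cannot follow GROUP BY

Fix: Place WHERE between FROM and GROUP BY

Corrected query:
SELECT dept, AVG(salary) FROM employees WHERE salary > 81660 GROUP BY dept

Result:
dept      | AVG(salary)
----------+------------
HR        | 105787     
Marketing | 106264     
Sales     | 139448     
Support   | 154880     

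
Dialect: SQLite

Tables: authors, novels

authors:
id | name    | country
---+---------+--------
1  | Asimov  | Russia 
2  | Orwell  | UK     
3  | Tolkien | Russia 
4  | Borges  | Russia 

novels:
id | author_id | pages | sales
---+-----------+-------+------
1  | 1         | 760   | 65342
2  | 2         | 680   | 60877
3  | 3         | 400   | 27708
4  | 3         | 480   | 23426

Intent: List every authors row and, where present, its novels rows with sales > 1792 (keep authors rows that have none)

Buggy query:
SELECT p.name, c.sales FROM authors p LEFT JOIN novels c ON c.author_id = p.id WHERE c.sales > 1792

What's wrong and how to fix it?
Bug: Filtering c.sales in WHERE discards the NULL rows produced by LEFT JOIN, turning it into an inner join

Fix: Put 'c.sales > 1792' in the JOIN's ON clause instead of WHERE

Corrected query:
SELECT p.name, c.sales FROM authors p LEFT JOIN novels c ON c.author_id = p.id AND c.sales > 1792

Result:
name    | sales
--------+------
Asimov  | 65342
Orwell  | 60877
Tolkien | 23426
Tolkien | 27708
Borges  | NULL 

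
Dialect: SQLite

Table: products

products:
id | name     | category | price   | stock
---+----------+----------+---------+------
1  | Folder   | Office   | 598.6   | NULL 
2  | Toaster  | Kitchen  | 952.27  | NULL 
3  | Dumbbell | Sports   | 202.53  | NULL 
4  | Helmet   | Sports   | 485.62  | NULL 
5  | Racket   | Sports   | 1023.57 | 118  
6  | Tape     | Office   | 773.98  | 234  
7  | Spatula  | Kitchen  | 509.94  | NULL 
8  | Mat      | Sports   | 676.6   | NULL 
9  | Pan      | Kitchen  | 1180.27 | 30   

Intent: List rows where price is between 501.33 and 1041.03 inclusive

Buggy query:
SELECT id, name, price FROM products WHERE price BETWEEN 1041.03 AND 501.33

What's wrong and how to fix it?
Bug: BETWEEN expects the lower bound first; with 1041.03 AND 501.33 the range is empty

Fix: Swap the bounds so the smaller value comes first

Corrected query:
SELECT id, name, price FROM products WHERE price BETWEEN 501.33 AND 1041.03

Result:
id | name    | price  
---+---------+--------
1  | Folder  | 598.6  
2  | Toaster | 952.27 
5  | Racket  | 1023.57
6  | Tape    | 773.98 
7  | Spatula | 509.94 
8  | Mat     | 676.6  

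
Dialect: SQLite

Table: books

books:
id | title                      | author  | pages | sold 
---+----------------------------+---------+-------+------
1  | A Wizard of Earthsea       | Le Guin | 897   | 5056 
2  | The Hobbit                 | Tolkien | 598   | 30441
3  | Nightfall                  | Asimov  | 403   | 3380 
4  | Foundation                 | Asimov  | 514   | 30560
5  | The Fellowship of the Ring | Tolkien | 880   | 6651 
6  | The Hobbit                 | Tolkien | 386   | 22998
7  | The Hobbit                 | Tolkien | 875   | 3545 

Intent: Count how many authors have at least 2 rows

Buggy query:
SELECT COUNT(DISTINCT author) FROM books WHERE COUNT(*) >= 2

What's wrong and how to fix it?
Bug: COUNT(*) cannot appear in WHERE; the per-group count doesn't exist yet

Fix: Use a subquery that GROUPs and filters with HAVING, then count its rows

Corrected query:
SELECT COUNT(*) FROM (SELECT author FROM books GROUP BY author HAVING COUNT(*) >= 2)

Result:
COUNT(*)
--------
2       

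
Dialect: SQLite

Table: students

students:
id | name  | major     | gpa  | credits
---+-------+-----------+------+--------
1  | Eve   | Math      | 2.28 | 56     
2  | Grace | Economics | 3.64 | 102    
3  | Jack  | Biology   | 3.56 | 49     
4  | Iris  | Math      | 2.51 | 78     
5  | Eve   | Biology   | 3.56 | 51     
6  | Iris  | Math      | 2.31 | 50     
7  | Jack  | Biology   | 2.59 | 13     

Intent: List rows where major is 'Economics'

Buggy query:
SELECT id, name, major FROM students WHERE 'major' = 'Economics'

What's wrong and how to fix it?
Bug: 'major' in single quotes is a string literal, not the column; the comparison is literal-vs-literal and never true

Fix: Remove the quotes around the column name (or use double quotes for an identifier)

Corrected query:
SELECT id, name, major FROM students WHERE major = 'Economics'

Result:
id | name  | major    
---+-------+----------
2  | Grace | Economics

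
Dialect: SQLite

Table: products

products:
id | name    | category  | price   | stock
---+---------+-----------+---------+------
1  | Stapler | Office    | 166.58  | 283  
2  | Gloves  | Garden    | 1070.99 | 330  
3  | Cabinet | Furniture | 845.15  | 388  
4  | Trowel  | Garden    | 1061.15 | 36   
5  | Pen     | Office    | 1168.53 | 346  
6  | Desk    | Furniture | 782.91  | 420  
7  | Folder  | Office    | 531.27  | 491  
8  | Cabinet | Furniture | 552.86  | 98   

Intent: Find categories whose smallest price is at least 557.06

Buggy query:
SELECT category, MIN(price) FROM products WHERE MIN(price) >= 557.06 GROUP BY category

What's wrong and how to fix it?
Bug: Aggregates like MIN are computed per group after WHERE runs

Fix: Replace WHERE with HAVING after the GROUP BY

Corrected query:
SELECT category, MIN(price) FROM products GROUP BY category HAVING MIN(price) >= 557.06

Result:
category | MIN(price)
---------+-----------
Garden   | 1061.15   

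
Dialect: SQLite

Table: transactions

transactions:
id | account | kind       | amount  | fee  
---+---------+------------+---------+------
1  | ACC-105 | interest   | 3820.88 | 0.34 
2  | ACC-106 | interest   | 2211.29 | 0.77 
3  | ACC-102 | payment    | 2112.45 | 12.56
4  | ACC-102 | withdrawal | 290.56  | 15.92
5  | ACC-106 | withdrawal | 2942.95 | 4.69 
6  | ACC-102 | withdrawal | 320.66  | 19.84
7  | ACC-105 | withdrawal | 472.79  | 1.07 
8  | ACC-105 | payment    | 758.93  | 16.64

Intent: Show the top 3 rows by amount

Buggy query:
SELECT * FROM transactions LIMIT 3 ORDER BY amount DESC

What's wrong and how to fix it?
Bug: LIMIT must come after ORDER BY

Fix: Swap the clauses: ORDER BY first, then LIMIT

Corrected query:
SELECT * FROM transactions ORDER BY amount DESC LIMIT 3

Result:
id | account | kind       | amount  | fee 
---+---------+------------+---------+-----
1  | ACC-105 | interest   | 3820.88 | 0.34
5  | ACC-106 | withdrawal | 2942.95 | 4.69
2  | ACC-106 | interest   | 2211.29 | 0.77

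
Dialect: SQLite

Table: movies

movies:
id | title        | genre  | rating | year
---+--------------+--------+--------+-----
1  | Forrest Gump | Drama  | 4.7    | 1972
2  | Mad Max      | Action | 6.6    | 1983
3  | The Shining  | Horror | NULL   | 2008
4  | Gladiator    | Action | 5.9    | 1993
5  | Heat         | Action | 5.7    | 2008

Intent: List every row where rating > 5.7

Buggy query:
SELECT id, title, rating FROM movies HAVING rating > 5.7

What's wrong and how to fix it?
Bug: This is a non-aggregate query (no GROUP BY, no aggregates), so in SQLite the HAVING clause is invalid here; a row-level condition belongs in WHERE

Fix: Use WHERE for row-level filtering

Corrected query:
SELECT id, title, rating FROM movies WHERE rating > 5.7

Result:
id | title     | rating
---+-----------+-------
2  | Mad Max   | 6.6   
4  | Gladiator | 5.9   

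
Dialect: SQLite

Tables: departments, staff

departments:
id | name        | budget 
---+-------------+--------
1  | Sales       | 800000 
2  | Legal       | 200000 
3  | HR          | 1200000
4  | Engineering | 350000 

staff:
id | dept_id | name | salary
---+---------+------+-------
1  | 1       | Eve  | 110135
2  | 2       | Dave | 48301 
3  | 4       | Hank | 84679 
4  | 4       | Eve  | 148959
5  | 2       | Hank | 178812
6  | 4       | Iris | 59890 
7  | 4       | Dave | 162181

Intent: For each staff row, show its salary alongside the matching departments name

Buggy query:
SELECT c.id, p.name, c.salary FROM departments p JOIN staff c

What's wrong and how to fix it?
Bug: JOIN with no ON clause produces a cartesian product; every staff row pairs with every departments row

Fix: Add ON c.dept_id = p.id to the JOIN

Corrected query:
SELECT c.id, p.name, c.salary FROM departments p JOIN staff c ON c.dept_id = p.id

Result:
id | name        | salary
---+-------------+-------
1  | Sales       | 110135
2  | Legal       | 48301 
3  | Engineering | 84679 
4  | Engineering | 148959
5  | Legal       | 178812
6  | Engineering | 59890 
7  | Engineering | 162181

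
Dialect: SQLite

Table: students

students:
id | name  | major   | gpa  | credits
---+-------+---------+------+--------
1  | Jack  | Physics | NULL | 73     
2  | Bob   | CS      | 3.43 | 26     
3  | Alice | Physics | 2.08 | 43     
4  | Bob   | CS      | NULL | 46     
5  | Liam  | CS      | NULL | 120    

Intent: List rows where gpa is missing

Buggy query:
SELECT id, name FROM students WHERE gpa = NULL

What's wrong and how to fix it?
Bug: Comparing to NULL with '=' never matches; NULL = NULL is unknown, not true

Fix: Replace '= NULL' with 'IS NULL'

Corrected query:
SELECT id, name FROM students WHERE gpa IS NULL

Result:
id | name
---+-----
1  | Jack
4  | Bob 
5  | Liam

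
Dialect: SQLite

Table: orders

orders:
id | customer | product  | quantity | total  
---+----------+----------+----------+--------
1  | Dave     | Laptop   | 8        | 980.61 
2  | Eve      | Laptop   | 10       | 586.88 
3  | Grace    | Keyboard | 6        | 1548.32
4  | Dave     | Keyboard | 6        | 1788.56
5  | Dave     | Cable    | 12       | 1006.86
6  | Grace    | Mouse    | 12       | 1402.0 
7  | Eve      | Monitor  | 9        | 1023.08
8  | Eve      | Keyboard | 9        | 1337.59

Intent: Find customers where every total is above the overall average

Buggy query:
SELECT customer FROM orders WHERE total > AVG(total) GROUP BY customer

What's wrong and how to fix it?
Bug: AVG() is an aggregate; it can't sit directly in WHERE

Fix: Compute the overall average in a scalar subquery and compare each group's MIN against it in HAVING

Corrected query:
SELECT customer FROM orders GROUP BY customer HAVING MIN(total) > (SELECT AVG(total) FROM orders)

Result:
customer
--------
Grace   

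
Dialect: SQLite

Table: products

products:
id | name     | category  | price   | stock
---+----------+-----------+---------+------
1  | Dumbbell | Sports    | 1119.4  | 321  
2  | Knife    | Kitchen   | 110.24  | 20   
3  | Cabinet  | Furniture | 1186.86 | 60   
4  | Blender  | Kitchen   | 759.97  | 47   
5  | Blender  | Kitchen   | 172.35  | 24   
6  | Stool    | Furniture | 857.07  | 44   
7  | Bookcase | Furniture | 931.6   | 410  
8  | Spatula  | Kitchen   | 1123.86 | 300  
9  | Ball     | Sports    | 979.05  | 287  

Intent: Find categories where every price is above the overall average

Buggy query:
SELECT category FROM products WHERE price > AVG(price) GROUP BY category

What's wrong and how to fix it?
Bug: AVG() is an aggregate; it can't sit directly in WHERE

Fix: Use a subquery for AVG and a HAVING MIN(...) filter so the condition holds for every row in the group

Corrected query:
SELECT category FROM products GROUP BY category HAVING MIN(price) > (SELECT AVG(price) FROM products)

Result:
category 
---------
Furniture
Sports   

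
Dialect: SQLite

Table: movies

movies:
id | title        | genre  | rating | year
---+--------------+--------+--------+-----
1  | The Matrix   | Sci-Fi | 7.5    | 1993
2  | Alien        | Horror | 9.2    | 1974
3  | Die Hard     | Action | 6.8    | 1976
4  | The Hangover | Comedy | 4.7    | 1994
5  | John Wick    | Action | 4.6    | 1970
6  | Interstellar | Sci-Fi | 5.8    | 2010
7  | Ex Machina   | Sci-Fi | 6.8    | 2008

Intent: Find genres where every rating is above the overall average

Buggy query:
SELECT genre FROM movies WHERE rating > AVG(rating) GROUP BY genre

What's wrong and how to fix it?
Bug: WHERE evaluates per row before aggregation, so AVG() is unavailable

Fix: Compute the overall average in a scalar subquery and compare each group's MIN against it in HAVING

Corrected query:
SELECT genre FROM movies GROUP BY genre HAVING MIN(rating) > (SELECT AVG(rating) FROM movies)

Result:
genre 
------
Horror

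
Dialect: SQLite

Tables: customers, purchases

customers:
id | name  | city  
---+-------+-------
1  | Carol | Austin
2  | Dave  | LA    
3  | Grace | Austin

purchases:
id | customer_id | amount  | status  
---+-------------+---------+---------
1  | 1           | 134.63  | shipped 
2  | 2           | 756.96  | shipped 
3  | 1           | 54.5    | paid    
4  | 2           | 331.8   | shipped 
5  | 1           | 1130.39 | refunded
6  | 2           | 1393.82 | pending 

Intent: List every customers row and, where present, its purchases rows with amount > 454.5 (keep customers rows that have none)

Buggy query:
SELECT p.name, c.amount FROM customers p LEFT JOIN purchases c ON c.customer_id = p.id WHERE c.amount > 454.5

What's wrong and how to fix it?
Bug: Filtering c.amount in WHERE discards the NULL rows produced by LEFT JOIN, turning it into an inner join

Fix: Move the right-table condition into the ON clause so unmatched parents are kept

Corrected query:
SELECT p.name, c.amount FROM customers p LEFT JOIN purchases c ON c.customer_id = p.id AND c.amount > 454.5

Result:
name  | amount 
------+--------
Carol | 1130.39
Dave  | 756.96 
Dave  | 1393.82
Grace | NULL   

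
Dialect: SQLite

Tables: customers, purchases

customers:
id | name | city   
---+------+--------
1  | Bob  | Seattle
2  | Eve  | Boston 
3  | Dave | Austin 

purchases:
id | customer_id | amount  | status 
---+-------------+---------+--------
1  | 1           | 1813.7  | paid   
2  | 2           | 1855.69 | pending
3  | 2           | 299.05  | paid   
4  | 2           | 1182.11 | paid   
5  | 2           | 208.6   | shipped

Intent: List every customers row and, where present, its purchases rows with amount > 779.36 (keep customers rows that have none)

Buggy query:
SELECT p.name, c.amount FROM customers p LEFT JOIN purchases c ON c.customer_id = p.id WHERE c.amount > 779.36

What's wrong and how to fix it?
Bug: A WHERE condition on the right-hand table after LEFT JOIN drops unmatched parents

Fix: Put 'c.amount > 779.36' in the JOIN's ON clause instead of WHERE

Corrected query:
SELECT p.name, c.amount FROM customers p LEFT JOIN purchases c ON c.customer_id = p.id AND c.amount > 779.36

Result:
name | amount 
-----+--------
Bob  | 1813.7 
Eve  | 1182.11
Eve  | 1855.69
Dave | NULL   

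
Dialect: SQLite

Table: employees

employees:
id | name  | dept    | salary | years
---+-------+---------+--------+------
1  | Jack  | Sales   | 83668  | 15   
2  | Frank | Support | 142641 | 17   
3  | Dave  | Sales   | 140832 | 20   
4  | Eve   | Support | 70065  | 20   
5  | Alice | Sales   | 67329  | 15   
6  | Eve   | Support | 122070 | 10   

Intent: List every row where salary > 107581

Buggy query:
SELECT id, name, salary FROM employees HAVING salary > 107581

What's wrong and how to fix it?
Bug: HAVING filters the output of aggregation, but this query has no GROUP BY and no aggregate functions, so SQLite rejects it (HAVING clause on a non-aggregate query); the condition here is per row

Fix: Use WHERE for row-level filtering

Corrected query:
SELECT id, name, salary FROM employees WHERE salary > 107581

Result:
id | name  | salary
---+-------+-------
2  | Frank | 142641
3  | Dave  | 140832
6  | Eve   | 122070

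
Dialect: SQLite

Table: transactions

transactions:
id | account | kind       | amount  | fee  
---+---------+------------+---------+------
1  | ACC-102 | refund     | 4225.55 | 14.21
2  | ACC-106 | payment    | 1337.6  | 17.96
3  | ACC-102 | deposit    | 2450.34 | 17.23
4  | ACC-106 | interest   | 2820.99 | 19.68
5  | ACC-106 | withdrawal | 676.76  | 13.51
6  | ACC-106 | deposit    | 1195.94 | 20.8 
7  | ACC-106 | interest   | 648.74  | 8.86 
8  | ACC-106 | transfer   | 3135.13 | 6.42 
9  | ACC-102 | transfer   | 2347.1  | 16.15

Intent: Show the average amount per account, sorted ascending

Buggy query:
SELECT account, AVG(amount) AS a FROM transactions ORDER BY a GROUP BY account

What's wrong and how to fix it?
Bug: ORDER BY appears before GROUP BY; SQL clause order requires GROUP BY first

Fix: Move ORDER BY to the end, after GROUP BY

Corrected query:
SELECT account, AVG(amount) AS a FROM transactions GROUP BY account ORDER BY a

Result:
account | a          
--------+------------
ACC-106 | 1635.86    
ACC-102 | 3007.663333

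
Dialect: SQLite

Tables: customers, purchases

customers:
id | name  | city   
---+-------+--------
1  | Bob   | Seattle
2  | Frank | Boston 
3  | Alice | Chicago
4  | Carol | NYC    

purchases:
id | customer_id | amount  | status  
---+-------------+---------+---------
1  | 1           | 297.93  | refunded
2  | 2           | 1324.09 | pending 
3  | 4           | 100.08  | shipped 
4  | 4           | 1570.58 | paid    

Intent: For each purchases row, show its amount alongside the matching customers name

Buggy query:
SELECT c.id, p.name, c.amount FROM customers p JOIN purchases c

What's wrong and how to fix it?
Bug: JOIN with no ON clause produces a cartesian product; every purchases row pairs with every customers row

Fix: Specify the join condition linking the foreign key to the parent id

Corrected query:
SELECT c.id, p.name, c.amount FROM customers p JOIN purchases c ON c.customer_id = p.id

Result:
id | name  | amount 
---+-------+--------
1  | Bob   | 297.93 
2  | Frank | 1324.09
3  | Carol | 100.08 
4  | Carol | 1570.58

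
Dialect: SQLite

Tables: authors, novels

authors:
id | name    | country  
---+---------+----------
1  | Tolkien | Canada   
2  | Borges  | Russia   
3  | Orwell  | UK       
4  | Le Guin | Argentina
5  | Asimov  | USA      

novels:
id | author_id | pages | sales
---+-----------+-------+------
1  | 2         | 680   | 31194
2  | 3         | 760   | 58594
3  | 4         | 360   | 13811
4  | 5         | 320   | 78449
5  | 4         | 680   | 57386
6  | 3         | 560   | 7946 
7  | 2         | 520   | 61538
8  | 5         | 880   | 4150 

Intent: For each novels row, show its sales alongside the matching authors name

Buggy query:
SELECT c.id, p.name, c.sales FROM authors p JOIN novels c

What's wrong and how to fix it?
Bug: JOIN with no ON clause produces a cartesian product; every novels row pairs with every authors row

Fix: Specify the join condition linking the foreign key to the parent id

Corrected query:
SELECT c.id, p.name, c.sales FROM authors p JOIN novels c ON c.author_id = p.id

Result:
id | name    | sales
---+---------+------
1  | Borges  | 31194
2  | Orwell  | 58594
3  | Le Guin | 13811
4  | Asimov  | 78449
5  | Le Guin | 57386
6  | Orwell  | 7946 
7  | Borges  | 61538
8  | Asimov  | 4150 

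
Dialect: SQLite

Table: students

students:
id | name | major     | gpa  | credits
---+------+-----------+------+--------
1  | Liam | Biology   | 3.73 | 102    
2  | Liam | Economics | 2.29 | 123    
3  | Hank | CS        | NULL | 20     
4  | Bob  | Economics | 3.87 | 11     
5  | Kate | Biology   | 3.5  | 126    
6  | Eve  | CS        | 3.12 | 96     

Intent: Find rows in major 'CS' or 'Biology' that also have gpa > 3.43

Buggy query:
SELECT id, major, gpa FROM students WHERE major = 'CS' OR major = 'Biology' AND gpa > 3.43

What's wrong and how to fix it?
Bug: Without parentheses, AND is evaluated before OR, so the gpa filter only applies to the 'Biology' branch

Fix: Group the OR with parentheses (or use IN), then AND the threshold

Corrected query:
SELECT id, major, gpa FROM students WHERE (major = 'CS' OR major = 'Biology') AND gpa > 3.43

Result:
id | major   | gpa 
---+---------+-----
1  | Biology | 3.73
5  | Biology | 3.5 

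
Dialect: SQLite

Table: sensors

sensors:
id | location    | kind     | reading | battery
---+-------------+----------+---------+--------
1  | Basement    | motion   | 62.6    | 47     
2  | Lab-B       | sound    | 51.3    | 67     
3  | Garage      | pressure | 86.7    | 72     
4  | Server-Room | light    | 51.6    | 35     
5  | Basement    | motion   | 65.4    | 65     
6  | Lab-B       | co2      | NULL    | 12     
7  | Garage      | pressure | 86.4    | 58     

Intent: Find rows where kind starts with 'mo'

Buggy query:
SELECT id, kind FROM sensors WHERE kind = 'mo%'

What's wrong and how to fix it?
Bug: '=' compares the literal string including the % character; pattern matching needs LIKE

Fix: Use LIKE for wildcard pattern matching

Corrected query:
SELECT id, kind FROM sensors WHERE kind LIKE 'mo%'

Result:
id | kind  
---+-------
1  | motion
5  | motion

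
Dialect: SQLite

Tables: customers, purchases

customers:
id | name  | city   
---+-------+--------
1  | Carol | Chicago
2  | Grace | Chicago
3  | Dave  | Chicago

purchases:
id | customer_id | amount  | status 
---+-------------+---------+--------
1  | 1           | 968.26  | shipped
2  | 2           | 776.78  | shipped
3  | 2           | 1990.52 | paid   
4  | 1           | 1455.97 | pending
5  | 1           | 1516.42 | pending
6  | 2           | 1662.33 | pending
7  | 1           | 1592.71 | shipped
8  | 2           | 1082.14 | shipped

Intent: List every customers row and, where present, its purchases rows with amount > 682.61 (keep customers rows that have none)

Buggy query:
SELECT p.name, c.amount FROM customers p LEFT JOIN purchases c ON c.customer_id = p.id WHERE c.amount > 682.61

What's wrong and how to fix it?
Bug: Filtering c.amount in WHERE discards the NULL rows produced by LEFT JOIN, turning it into an inner join

Fix: Put 'c.amount > 682.61' in the JOIN's ON clause instead of WHERE

Corrected query:
SELECT p.name, c.amount FROM customers p LEFT JOIN purchases c ON c.customer_id = p.id AND c.amount > 682.61

Result:
name  | amount 
------+--------
Carol | 968.26 
Carol | 1455.97
Carol | 1516.42
Carol | 1592.71
Grace | 776.78 
Grace | 1082.14
Grace | 1662.33
Grace | 1990.52
Dave  | NULL   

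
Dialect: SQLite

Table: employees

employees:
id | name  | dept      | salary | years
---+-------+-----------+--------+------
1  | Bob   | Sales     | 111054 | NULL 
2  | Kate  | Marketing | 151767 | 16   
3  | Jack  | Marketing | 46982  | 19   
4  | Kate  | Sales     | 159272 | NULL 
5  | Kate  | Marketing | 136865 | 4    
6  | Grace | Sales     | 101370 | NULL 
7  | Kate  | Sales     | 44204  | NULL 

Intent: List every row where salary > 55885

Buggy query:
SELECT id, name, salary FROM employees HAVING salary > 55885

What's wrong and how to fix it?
Bug: This is a non-aggregate query (no GROUP BY, no aggregates), so in SQLite the HAVING clause is invalid here; a row-level condition belongs in WHERE

Fix: Use WHERE for row-level filtering

Corrected query:
SELECT id, name, salary FROM employees WHERE salary > 55885

Result:
id | name  | salary
---+-------+-------
1  | Bob   | 111054
2  | Kate  | 151767
4  | Kate  | 159272
5  | Kate  | 136865
6  | Grace | 101370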